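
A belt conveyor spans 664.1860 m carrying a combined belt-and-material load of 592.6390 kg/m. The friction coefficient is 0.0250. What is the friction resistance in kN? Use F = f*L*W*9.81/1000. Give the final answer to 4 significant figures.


F = 0.0250 * 664.1860 * 592.6390 * 9.81 / 1000
F = 96.54 kN


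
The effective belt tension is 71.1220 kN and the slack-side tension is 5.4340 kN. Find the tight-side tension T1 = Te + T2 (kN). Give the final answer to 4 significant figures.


T1 = Te + T2 = 71.1220 + 5.4340
T1 = 76.56 kN


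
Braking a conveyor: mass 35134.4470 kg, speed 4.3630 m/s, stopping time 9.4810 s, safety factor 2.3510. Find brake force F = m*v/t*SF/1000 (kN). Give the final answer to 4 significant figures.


F = 35134.4470 * 4.3630 / 9.4810 * 2.3510 / 1000
F = 38.01 kN


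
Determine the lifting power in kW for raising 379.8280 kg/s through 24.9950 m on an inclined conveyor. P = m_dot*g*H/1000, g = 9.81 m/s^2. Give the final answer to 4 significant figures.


P = 379.8280 * 9.81 * 24.9950 / 1000
P = 93.13 kW


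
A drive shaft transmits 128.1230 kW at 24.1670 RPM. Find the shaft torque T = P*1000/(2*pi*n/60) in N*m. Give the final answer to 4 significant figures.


omega = 2*pi*24.1670/60 = 2.53076 rad/s
T = 128.1230*1000 / 2.53076
T = 50630 N*m


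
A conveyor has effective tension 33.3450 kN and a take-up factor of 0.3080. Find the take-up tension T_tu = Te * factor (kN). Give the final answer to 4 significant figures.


T_tu = 33.3450 * 0.3080
T_tu = 10.27 kN


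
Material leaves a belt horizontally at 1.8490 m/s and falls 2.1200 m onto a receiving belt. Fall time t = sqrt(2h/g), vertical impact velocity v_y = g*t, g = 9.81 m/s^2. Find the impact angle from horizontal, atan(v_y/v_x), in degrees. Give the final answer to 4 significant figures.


t = sqrt(2*2.1200/9.81) = 0.657428 s
v_y = 9.81 * 0.657428 = 6.44937 m/s
angle = atan(6.44937 / 1.8490) = 74.00 deg


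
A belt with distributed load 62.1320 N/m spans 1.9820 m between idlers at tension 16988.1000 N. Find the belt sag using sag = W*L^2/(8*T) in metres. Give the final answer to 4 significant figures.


sag = 62.1320 * 1.9820^2 / (8 * 16988.1000)
sag = 0.001796 m


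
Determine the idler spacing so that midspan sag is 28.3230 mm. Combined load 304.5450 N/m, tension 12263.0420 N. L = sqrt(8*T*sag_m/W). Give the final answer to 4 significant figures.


sag = 28.3230/1000 = 0.028323 m
L = sqrt(8 * 12263.0420 * 0.028323 / 304.5450)
L = 3.021 m


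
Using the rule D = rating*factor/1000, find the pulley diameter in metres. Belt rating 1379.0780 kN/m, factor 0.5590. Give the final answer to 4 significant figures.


D = 1379.0780 * 0.5590 / 1000
D = 0.7709 m


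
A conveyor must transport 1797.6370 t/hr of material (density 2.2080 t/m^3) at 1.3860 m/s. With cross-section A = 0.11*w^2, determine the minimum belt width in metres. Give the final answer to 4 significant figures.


A_req = 1797.6370 / (1.3860 * 2.2080 * 3600) = 0.163169 m^2
w = sqrt(0.163169 / 0.11)
w = 1.218 m


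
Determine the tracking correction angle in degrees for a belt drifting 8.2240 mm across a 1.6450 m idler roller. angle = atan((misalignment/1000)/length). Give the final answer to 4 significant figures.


misalign_m = 8.2240 / 1000 = 0.008224 m
angle = atan(0.008224 / 1.6450)
angle = 0.2864 deg


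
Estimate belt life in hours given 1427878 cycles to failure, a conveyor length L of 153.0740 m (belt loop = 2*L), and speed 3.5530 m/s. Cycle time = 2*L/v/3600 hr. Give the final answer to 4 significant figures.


cycle_time = 2 * 153.0740 / 3.5530 / 3600 = 0.023935 hr
life = 1427878 * 0.023935 = 34180 hours


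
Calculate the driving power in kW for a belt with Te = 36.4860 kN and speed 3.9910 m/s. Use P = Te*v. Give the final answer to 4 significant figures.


P = Te * v = 36.4860 * 3.9910
P = 145.6 kW


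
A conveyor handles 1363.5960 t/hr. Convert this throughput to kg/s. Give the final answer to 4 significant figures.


m_dot = 1363.5960 * 1000 / 3600
m_dot = 378.8 kg/s


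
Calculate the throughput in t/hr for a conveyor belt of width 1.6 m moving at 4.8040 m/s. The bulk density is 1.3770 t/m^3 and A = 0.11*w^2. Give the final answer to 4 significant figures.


A = 0.11 * 1.6^2 = 0.2816 m^2
C = 0.2816 * 4.8040 * 1.3770 * 3600
C = 6706 t/hr


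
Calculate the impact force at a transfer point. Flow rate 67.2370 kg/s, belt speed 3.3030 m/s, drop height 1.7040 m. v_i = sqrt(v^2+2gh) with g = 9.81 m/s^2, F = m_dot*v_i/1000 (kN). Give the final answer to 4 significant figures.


v_i = sqrt(3.3030^2 + 2*9.81*1.7040) = 6.659 m/s
F = 67.2370 * 6.659 / 1000
F = 0.4477 kN


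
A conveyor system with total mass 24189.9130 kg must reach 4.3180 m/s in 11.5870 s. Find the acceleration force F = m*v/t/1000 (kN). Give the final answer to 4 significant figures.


F = 24189.9130 * 4.3180 / 11.5870 / 1000
F = 9.015 kN


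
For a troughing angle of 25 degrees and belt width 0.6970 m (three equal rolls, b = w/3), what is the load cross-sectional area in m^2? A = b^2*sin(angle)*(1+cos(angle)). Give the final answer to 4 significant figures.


b = 0.6970/3 = 0.232333 m
A = 0.232333^2 * sin(25 deg) * (1 + cos(25 deg))
A = 0.04349 m^2


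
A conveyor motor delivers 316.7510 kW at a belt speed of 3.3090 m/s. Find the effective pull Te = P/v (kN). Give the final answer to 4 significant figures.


Te = P / v = 316.7510 / 3.3090
Te = 95.72 kN


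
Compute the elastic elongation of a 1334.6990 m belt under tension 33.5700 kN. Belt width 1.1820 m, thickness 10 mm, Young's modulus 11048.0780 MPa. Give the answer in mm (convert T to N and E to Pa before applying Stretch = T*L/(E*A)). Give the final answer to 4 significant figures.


A = 1.1820 * 0.01 = 0.01182 m^2
Stretch = 33.5700*1000 * 1334.6990 / (11048.0780e6 * 0.01182) * 1000
Stretch = 343.1 mm


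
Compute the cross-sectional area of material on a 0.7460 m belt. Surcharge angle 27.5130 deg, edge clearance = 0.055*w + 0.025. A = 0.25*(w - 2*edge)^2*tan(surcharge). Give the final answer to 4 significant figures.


edge = 0.055*0.7460 + 0.025 = 0.06603 m
ew = 0.7460 - 2*0.06603 = 0.61394 m
A = 0.25 * 0.61394^2 * tan(27.5130 deg)
A = 0.04908 m^2


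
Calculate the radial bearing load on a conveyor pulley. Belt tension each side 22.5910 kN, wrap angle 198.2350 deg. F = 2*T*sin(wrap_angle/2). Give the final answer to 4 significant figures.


F = 2 * 22.5910 * sin(198.2350/2 deg)
F = 44.61 kN


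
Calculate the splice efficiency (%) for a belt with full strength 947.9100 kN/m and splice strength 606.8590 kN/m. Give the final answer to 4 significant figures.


Eff = 606.8590 / 947.9100 * 100
Eff = 64.02 %


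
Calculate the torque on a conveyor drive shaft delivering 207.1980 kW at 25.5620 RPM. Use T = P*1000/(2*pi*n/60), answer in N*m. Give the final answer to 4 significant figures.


omega = 2*pi*25.5620/60 = 2.67685 rad/s
T = 207.1980*1000 / 2.67685
T = 77400 N*m


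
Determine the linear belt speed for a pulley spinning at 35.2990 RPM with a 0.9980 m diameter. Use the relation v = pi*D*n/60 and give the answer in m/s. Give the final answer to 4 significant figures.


v = pi * 0.9980 * 35.2990 / 60
v = 1.845 m/s


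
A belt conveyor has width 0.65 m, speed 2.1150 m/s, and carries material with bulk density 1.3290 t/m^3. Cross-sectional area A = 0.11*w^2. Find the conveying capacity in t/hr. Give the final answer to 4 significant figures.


A = 0.11 * 0.65^2 = 0.046475 m^2
C = 0.046475 * 2.1150 * 1.3290 * 3600
C = 470.3 t/hr


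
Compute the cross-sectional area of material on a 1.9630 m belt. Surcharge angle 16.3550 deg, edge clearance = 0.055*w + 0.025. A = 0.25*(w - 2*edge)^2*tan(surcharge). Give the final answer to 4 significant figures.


edge = 0.055*1.9630 + 0.025 = 0.132965 m
ew = 1.9630 - 2*0.132965 = 1.69707 m
A = 0.25 * 1.69707^2 * tan(16.3550 deg)
A = 0.2113 m^2


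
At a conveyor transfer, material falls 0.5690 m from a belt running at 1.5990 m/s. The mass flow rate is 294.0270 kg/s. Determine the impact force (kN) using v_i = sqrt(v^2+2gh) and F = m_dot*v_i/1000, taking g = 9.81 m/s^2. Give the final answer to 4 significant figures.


v_i = sqrt(1.5990^2 + 2*9.81*0.5690) = 3.70413 m/s
F = 294.0270 * 3.70413 / 1000
F = 1.089 kN


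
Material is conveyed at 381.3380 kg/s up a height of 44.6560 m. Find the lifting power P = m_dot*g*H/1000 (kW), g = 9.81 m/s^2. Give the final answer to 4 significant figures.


P = 381.3380 * 9.81 * 44.6560 / 1000
P = 167.1 kW


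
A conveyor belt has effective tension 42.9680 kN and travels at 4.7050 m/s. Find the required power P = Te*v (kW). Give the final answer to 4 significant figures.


P = Te * v = 42.9680 * 4.7050
P = 202.2 kW


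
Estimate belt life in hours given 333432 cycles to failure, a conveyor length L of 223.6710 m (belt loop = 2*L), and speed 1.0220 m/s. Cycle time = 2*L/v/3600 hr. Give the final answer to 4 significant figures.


cycle_time = 2 * 223.6710 / 1.0220 / 3600 = 0.121587 hr
life = 333432 * 0.121587 = 40540 hours


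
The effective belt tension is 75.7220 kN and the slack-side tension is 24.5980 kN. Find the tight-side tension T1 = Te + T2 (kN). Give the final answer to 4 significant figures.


T1 = Te + T2 = 75.7220 + 24.5980
T1 = 100.3 kN


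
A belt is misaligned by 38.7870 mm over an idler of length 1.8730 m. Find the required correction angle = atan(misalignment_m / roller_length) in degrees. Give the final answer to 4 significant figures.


misalign_m = 38.7870 / 1000 = 0.038787 m
angle = atan(0.038787 / 1.8730)
angle = 1.186 deg


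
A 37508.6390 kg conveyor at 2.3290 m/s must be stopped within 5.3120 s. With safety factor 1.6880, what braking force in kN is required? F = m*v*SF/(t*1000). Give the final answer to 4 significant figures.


F = 37508.6390 * 2.3290 / 5.3120 * 1.6880 / 1000
F = 27.76 kN


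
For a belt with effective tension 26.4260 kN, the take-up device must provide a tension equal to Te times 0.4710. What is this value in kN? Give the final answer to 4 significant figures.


T_tu = 26.4260 * 0.4710
T_tu = 12.45 kN


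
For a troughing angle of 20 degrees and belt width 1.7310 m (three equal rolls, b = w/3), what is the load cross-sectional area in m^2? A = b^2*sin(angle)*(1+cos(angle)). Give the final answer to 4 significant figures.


b = 1.7310/3 = 0.577 m
A = 0.577^2 * sin(20 deg) * (1 + cos(20 deg))
A = 0.2209 m^2


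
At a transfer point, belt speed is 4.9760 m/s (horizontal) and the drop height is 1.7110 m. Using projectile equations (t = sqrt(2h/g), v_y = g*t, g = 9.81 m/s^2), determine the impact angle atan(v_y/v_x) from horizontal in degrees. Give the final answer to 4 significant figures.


t = sqrt(2*1.7110/9.81) = 0.590616 s
v_y = 9.81 * 0.590616 = 5.79394 m/s
angle = atan(5.79394 / 4.9760) = 49.34 deg


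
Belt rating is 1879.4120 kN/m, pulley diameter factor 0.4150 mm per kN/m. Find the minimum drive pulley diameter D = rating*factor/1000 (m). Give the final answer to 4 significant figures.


D = 1879.4120 * 0.4150 / 1000
D = 0.7800 m


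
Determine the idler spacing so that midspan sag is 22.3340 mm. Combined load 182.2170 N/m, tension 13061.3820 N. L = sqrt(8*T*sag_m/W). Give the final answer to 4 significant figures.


sag = 22.3340/1000 = 0.022334 m
L = sqrt(8 * 13061.3820 * 0.022334 / 182.2170)
L = 3.579 m


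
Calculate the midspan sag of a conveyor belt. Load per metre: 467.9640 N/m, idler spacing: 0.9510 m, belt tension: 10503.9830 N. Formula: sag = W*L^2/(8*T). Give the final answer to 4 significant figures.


sag = 467.9640 * 0.9510^2 / (8 * 10503.9830)
sag = 0.005037 m


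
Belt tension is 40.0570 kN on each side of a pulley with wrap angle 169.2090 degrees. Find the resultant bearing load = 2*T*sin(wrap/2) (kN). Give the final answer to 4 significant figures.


F = 2 * 40.0570 * sin(169.2090/2 deg)
F = 79.76 kN


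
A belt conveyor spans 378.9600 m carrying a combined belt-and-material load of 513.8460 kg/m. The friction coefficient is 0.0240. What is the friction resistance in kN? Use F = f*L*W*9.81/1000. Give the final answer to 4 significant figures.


F = 0.0240 * 378.9600 * 513.8460 * 9.81 / 1000
F = 45.85 kN


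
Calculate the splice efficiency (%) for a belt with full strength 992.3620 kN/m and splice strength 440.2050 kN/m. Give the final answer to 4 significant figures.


Eff = 440.2050 / 992.3620 * 100
Eff = 44.36 %


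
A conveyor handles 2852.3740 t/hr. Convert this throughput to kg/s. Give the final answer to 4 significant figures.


m_dot = 2852.3740 * 1000 / 3600
m_dot = 792.3 kg/s


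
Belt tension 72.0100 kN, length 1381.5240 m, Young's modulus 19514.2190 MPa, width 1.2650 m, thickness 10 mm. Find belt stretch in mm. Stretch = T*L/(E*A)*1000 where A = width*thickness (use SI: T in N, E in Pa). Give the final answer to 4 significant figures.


A = 1.2650 * 0.01 = 0.01265 m^2
Stretch = 72.0100*1000 * 1381.5240 / (19514.2190e6 * 0.01265) * 1000
Stretch = 403.0 mm


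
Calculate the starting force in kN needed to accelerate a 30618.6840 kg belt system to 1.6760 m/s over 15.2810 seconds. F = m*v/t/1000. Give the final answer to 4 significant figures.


F = 30618.6840 * 1.6760 / 15.2810 / 1000
F = 3.358 kN


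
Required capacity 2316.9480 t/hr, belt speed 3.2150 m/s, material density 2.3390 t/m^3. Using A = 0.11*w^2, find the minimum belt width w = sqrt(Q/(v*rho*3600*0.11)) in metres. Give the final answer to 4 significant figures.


A_req = 2316.9480 / (3.2150 * 2.3390 * 3600) = 0.085586 m^2
w = sqrt(0.085586 / 0.11)
w = 0.8821 m


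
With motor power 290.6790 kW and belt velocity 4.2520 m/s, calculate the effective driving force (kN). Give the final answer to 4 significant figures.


Te = P / v = 290.6790 / 4.2520
Te = 68.36 kN


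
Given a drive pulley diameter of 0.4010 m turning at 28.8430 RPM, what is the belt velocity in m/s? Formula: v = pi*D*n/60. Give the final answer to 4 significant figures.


v = pi * 0.4010 * 28.8430 / 60
v = 0.6056 m/s


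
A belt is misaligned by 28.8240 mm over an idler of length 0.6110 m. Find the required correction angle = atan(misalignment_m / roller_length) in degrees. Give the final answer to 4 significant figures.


misalign_m = 28.8240 / 1000 = 0.028824 m
angle = atan(0.028824 / 0.6110)
angle = 2.701 deg


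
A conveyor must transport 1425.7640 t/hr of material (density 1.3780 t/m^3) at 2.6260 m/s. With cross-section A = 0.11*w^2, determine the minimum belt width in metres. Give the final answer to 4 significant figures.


A_req = 1425.7640 / (2.6260 * 1.3780 * 3600) = 0.109446 m^2
w = sqrt(0.109446 / 0.11)
w = 0.9975 m


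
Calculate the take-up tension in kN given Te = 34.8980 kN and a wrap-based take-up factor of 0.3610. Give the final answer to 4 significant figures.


T_tu = 34.8980 * 0.3610
T_tu = 12.60 kN


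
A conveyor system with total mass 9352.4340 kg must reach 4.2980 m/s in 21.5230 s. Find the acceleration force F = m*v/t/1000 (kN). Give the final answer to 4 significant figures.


F = 9352.4340 * 4.2980 / 21.5230 / 1000
F = 1.868 kN


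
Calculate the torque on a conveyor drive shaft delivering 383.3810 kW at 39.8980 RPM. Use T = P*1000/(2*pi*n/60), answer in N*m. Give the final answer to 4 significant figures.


omega = 2*pi*39.8980/60 = 4.17811 rad/s
T = 383.3810*1000 / 4.17811
T = 91760 N*m


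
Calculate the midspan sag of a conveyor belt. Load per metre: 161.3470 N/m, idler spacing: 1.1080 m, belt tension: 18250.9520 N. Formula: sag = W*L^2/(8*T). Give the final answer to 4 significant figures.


sag = 161.3470 * 1.1080^2 / (8 * 18250.9520)
sag = 0.001357 m


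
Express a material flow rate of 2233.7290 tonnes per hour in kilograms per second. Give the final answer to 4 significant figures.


m_dot = 2233.7290 * 1000 / 3600
m_dot = 620.5 kg/s


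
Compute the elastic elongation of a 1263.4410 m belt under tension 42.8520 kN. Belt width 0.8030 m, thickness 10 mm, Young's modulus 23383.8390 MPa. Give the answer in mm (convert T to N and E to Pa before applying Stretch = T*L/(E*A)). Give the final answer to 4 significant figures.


A = 0.8030 * 0.01 = 0.00803 m^2
Stretch = 42.8520*1000 * 1263.4410 / (23383.8390e6 * 0.00803) * 1000
Stretch = 288.3 mm


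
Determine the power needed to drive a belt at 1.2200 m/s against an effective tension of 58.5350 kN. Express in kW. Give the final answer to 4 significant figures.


P = Te * v = 58.5350 * 1.2200
P = 71.41 kW


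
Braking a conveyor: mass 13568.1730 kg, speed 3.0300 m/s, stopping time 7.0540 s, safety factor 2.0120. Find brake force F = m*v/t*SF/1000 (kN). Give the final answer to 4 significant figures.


F = 13568.1730 * 3.0300 / 7.0540 * 2.0120 / 1000
F = 11.73 kN


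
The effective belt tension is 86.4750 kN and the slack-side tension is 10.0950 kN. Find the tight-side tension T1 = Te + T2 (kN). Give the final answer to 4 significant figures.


T1 = Te + T2 = 86.4750 + 10.0950
T1 = 96.57 kN


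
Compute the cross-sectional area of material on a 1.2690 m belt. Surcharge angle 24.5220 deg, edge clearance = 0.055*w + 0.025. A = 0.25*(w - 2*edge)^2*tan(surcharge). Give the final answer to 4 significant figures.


edge = 0.055*1.2690 + 0.025 = 0.094795 m
ew = 1.2690 - 2*0.094795 = 1.07941 m
A = 0.25 * 1.07941^2 * tan(24.5220 deg)
A = 0.1329 m^2


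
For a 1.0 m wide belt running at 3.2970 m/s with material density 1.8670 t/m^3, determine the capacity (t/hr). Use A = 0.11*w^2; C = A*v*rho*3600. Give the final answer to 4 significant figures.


A = 0.11 * 1.0^2 = 0.11 m^2
C = 0.11 * 3.2970 * 1.8670 * 3600
C = 2438 t/hr


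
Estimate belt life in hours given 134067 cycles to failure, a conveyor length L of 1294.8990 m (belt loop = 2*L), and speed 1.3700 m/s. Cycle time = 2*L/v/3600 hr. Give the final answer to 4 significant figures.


cycle_time = 2 * 1294.8990 / 1.3700 / 3600 = 0.525101 hr
life = 134067 * 0.525101 = 70400 hours


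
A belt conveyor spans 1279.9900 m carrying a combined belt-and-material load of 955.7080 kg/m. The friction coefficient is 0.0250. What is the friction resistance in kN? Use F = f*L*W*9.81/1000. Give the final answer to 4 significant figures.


F = 0.0250 * 1279.9900 * 955.7080 * 9.81 / 1000
F = 300.0 kN


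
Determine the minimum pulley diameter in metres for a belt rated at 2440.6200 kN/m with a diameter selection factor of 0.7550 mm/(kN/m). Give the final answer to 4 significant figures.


D = 2440.6200 * 0.7550 / 1000
D = 1.843 m


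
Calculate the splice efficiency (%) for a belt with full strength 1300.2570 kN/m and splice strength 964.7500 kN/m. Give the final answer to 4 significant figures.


Eff = 964.7500 / 1300.2570 * 100
Eff = 74.20 %


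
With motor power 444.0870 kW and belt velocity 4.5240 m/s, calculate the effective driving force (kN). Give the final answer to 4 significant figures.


Te = P / v = 444.0870 / 4.5240
Te = 98.16 kN


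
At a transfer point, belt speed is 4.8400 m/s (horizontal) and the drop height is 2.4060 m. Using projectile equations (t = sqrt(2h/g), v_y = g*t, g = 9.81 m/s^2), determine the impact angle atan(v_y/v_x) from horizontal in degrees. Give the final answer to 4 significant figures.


t = sqrt(2*2.4060/9.81) = 0.700371 s
v_y = 9.81 * 0.700371 = 6.87064 m/s
angle = atan(6.87064 / 4.8400) = 54.84 deg


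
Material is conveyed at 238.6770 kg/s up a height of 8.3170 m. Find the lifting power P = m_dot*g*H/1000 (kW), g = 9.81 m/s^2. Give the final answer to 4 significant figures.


P = 238.6770 * 9.81 * 8.3170 / 1000
P = 19.47 kW


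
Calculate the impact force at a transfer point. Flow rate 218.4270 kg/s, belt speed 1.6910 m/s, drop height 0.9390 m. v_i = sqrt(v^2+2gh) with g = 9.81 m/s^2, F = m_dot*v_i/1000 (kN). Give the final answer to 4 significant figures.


v_i = sqrt(1.6910^2 + 2*9.81*0.9390) = 4.61331 m/s
F = 218.4270 * 4.61331 / 1000
F = 1.008 kN


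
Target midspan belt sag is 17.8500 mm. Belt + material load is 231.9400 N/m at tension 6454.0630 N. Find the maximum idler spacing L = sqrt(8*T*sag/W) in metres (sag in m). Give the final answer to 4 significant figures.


sag = 17.8500/1000 = 0.017850 m
L = sqrt(8 * 6454.0630 * 0.017850 / 231.9400)
L = 1.993 m


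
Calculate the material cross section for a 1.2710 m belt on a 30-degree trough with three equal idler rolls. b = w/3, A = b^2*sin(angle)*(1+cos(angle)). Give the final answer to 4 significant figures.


b = 1.2710/3 = 0.423667 m
A = 0.423667^2 * sin(30 deg) * (1 + cos(30 deg))
A = 0.1675 m^2


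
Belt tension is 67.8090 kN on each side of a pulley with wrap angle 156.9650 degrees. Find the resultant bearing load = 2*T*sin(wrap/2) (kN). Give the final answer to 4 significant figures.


F = 2 * 67.8090 * sin(156.9650/2 deg)
F = 132.9 kN


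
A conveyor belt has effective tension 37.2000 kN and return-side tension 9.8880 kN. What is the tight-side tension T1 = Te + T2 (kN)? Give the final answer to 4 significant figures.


T1 = Te + T2 = 37.2000 + 9.8880
T1 = 47.09 kN


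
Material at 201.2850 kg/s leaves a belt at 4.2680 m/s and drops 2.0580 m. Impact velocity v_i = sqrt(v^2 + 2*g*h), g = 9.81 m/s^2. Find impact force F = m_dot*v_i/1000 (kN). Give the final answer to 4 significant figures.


v_i = sqrt(4.2680^2 + 2*9.81*2.0580) = 7.65466 m/s
F = 201.2850 * 7.65466 / 1000
F = 1.541 kN


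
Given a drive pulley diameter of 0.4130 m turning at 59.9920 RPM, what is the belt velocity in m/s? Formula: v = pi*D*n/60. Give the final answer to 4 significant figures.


v = pi * 0.4130 * 59.9920 / 60
v = 1.297 m/s


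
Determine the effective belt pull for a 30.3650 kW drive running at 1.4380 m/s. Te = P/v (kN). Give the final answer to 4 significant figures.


Te = P / v = 30.3650 / 1.4380
Te = 21.12 kN


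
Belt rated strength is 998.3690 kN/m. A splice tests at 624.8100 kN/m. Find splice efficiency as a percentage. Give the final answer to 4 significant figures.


Eff = 624.8100 / 998.3690 * 100
Eff = 62.58 %


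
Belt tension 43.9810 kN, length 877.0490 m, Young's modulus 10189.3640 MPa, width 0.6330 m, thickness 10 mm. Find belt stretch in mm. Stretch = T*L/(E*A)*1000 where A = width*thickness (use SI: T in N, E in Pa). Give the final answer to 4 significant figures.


A = 0.6330 * 0.01 = 0.00633 m^2
Stretch = 43.9810*1000 * 877.0490 / (10189.3640e6 * 0.00633) * 1000
Stretch = 598.1 mm


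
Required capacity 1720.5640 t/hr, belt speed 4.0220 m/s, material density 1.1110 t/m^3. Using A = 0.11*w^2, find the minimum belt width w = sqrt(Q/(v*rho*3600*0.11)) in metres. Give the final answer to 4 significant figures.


A_req = 1720.5640 / (4.0220 * 1.1110 * 3600) = 0.106958 m^2
w = sqrt(0.106958 / 0.11)
w = 0.9861 m


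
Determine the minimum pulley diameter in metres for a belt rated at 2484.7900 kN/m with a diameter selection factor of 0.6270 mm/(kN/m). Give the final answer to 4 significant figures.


D = 2484.7900 * 0.6270 / 1000
D = 1.558 m


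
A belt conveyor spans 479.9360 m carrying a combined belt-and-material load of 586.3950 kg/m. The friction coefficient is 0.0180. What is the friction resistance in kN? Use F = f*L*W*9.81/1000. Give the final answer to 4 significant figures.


F = 0.0180 * 479.9360 * 586.3950 * 9.81 / 1000
F = 49.70 kN


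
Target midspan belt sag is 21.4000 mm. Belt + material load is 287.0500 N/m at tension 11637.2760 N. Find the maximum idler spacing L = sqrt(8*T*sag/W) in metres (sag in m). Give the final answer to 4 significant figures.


sag = 21.4000/1000 = 0.021400 m
L = sqrt(8 * 11637.2760 * 0.021400 / 287.0500)
L = 2.635 m


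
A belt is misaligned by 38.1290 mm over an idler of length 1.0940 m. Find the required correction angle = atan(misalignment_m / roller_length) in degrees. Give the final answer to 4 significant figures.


misalign_m = 38.1290 / 1000 = 0.038129 m
angle = atan(0.038129 / 1.0940)
angle = 1.996 deg


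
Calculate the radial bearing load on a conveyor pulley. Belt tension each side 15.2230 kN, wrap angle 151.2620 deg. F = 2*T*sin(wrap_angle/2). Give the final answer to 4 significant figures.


F = 2 * 15.2230 * sin(151.2620/2 deg)
F = 29.49 kN


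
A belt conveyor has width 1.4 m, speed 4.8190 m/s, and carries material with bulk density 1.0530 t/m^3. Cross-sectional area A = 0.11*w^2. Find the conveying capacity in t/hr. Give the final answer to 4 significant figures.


A = 0.11 * 1.4^2 = 0.2156 m^2
C = 0.2156 * 4.8190 * 1.0530 * 3600
C = 3939 t/hr


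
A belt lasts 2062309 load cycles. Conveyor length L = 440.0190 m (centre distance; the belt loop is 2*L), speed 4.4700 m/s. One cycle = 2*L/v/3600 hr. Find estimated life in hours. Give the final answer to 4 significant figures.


cycle_time = 2 * 440.0190 / 4.4700 / 3600 = 0.0546879 hr
life = 2062309 * 0.0546879 = 112800 hours


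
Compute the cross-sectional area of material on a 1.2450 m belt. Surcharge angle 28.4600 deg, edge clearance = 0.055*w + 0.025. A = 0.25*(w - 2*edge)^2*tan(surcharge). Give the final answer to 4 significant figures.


edge = 0.055*1.2450 + 0.025 = 0.093475 m
ew = 1.2450 - 2*0.093475 = 1.05805 m
A = 0.25 * 1.05805^2 * tan(28.4600 deg)
A = 0.1517 m^2


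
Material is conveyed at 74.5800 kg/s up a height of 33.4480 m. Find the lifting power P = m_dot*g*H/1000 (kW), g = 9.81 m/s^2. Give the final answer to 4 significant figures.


P = 74.5800 * 9.81 * 33.4480 / 1000
P = 24.47 kW


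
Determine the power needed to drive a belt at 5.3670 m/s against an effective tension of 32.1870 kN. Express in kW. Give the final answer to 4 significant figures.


P = Te * v = 32.1870 * 5.3670
P = 172.7 kW


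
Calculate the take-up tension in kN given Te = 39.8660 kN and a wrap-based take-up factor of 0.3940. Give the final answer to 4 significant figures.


T_tu = 39.8660 * 0.3940
T_tu = 15.71 kN


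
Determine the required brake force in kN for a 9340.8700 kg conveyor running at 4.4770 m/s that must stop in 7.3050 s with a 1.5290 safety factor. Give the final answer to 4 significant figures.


F = 9340.8700 * 4.4770 / 7.3050 * 1.5290 / 1000
F = 8.753 kN


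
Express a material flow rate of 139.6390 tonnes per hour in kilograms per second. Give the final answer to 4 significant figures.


m_dot = 139.6390 * 1000 / 3600
m_dot = 38.79 kg/s


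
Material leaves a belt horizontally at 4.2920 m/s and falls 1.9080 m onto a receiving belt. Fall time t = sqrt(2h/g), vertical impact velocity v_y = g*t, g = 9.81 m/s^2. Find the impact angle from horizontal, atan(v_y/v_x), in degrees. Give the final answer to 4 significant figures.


t = sqrt(2*1.9080/9.81) = 0.623691 s
v_y = 9.81 * 0.623691 = 6.11841 m/s
angle = atan(6.11841 / 4.2920) = 54.95 deg


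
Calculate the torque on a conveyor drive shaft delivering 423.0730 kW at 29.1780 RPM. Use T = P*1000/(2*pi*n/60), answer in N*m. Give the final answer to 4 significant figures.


omega = 2*pi*29.1780/60 = 3.05551 rad/s
T = 423.0730*1000 / 3.05551
T = 138500 N*m


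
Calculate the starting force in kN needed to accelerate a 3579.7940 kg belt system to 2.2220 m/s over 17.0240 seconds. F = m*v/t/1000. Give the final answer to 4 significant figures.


F = 3579.7940 * 2.2220 / 17.0240 / 1000
F = 0.4672 kN


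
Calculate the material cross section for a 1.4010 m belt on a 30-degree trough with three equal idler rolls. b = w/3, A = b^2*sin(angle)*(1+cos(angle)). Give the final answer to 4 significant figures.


b = 1.4010/3 = 0.467 m
A = 0.467^2 * sin(30 deg) * (1 + cos(30 deg))
A = 0.2035 m^2


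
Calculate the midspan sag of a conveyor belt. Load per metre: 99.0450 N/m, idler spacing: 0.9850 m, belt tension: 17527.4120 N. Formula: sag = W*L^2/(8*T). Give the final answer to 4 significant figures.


sag = 99.0450 * 0.9850^2 / (8 * 17527.4120)
sag = 0.0006853 m


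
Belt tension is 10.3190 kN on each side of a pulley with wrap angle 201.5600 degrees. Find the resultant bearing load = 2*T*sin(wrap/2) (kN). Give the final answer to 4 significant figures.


F = 2 * 10.3190 * sin(201.5600/2 deg)
F = 20.27 kN


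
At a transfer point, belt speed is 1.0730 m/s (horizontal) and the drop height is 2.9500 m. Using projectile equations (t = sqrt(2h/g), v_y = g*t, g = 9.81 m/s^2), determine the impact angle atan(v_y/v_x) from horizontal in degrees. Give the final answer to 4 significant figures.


t = sqrt(2*2.9500/9.81) = 0.775517 s
v_y = 9.81 * 0.775517 = 7.60782 m/s
angle = atan(7.60782 / 1.0730) = 81.97 deg


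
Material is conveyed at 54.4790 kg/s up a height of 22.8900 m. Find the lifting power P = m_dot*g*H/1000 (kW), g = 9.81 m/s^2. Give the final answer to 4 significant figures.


P = 54.4790 * 9.81 * 22.8900 / 1000
P = 12.23 kW


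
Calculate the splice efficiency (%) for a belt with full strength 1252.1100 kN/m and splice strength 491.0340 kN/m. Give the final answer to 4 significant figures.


Eff = 491.0340 / 1252.1100 * 100
Eff = 39.22 %


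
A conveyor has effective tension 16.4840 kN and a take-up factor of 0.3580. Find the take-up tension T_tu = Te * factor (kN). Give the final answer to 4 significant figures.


T_tu = 16.4840 * 0.3580
T_tu = 5.901 kN


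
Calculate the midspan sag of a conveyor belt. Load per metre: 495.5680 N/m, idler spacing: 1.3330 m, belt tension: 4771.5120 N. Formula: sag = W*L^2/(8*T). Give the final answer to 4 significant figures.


sag = 495.5680 * 1.3330^2 / (8 * 4771.5120)
sag = 0.02307 m


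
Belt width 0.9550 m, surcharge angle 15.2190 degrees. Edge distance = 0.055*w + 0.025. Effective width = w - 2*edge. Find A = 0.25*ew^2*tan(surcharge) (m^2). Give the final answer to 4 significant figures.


edge = 0.055*0.9550 + 0.025 = 0.077525 m
ew = 0.9550 - 2*0.077525 = 0.79995 m
A = 0.25 * 0.79995^2 * tan(15.2190 deg)
A = 0.04352 m^2


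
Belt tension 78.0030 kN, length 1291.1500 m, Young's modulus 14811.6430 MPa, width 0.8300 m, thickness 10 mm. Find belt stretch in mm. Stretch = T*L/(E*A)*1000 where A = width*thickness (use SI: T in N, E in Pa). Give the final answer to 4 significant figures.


A = 0.8300 * 0.01 = 0.00830 m^2
Stretch = 78.0030*1000 * 1291.1500 / (14811.6430e6 * 0.00830) * 1000
Stretch = 819.2 mm


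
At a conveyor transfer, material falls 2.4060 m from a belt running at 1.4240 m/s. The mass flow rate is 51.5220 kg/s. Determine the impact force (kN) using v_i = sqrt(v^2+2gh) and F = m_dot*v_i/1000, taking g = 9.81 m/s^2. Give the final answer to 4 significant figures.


v_i = sqrt(1.4240^2 + 2*9.81*2.4060) = 7.01666 m/s
F = 51.5220 * 7.01666 / 1000
F = 0.3615 kN


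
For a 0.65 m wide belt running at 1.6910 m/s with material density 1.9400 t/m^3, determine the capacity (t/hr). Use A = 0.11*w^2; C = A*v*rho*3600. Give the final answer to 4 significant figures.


A = 0.11 * 0.65^2 = 0.046475 m^2
C = 0.046475 * 1.6910 * 1.9400 * 3600
C = 548.9 t/hr


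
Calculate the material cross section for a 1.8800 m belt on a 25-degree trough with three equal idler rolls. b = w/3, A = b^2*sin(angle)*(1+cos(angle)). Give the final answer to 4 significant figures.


b = 1.8800/3 = 0.626667 m
A = 0.626667^2 * sin(25 deg) * (1 + cos(25 deg))
A = 0.3164 m^2


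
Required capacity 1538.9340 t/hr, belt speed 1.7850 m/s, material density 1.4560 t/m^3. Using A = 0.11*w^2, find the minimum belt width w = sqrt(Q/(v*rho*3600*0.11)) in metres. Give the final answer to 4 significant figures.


A_req = 1538.9340 / (1.7850 * 1.4560 * 3600) = 0.164482 m^2
w = sqrt(0.164482 / 0.11)
w = 1.223 m


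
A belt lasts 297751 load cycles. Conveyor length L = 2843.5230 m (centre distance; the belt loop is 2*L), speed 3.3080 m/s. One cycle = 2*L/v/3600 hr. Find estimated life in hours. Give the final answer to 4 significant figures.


cycle_time = 2 * 2843.5230 / 3.3080 / 3600 = 0.47755 hr
life = 297751 * 0.47755 = 142200 hours


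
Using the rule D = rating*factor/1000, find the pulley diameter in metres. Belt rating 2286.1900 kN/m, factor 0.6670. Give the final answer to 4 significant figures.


D = 2286.1900 * 0.6670 / 1000
D = 1.525 m


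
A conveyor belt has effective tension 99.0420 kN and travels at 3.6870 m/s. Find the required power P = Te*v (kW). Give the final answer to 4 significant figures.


P = Te * v = 99.0420 * 3.6870
P = 365.2 kW


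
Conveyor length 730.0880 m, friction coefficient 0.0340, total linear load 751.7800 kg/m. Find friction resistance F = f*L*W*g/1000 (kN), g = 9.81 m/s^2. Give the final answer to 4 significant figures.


F = 0.0340 * 730.0880 * 751.7800 * 9.81 / 1000
F = 183.1 kN


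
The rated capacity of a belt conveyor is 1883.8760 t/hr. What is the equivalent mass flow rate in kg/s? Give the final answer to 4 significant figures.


m_dot = 1883.8760 * 1000 / 3600
m_dot = 523.3 kg/s


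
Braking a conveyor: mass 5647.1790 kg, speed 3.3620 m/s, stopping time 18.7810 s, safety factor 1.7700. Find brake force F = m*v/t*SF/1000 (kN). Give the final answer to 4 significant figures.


F = 5647.1790 * 3.3620 / 18.7810 * 1.7700 / 1000
F = 1.789 kN


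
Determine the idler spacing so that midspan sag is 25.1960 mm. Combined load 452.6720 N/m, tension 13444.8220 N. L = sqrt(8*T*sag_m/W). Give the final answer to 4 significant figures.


sag = 25.1960/1000 = 0.025196 m
L = sqrt(8 * 13444.8220 * 0.025196 / 452.6720)
L = 2.447 m


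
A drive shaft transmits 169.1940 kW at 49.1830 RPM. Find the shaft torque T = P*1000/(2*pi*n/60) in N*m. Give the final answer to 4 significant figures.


omega = 2*pi*49.1830/60 = 5.15043 rad/s
T = 169.1940*1000 / 5.15043
T = 32850 N*m


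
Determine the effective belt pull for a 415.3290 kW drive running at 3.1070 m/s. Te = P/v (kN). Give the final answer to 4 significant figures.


Te = P / v = 415.3290 / 3.1070
Te = 133.7 kN


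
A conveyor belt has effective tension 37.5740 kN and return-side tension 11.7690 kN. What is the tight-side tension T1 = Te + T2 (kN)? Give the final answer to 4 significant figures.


T1 = Te + T2 = 37.5740 + 11.7690
T1 = 49.34 kN


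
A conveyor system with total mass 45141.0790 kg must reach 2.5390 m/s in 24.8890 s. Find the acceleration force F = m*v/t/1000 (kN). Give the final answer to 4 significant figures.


F = 45141.0790 * 2.5390 / 24.8890 / 1000
F = 4.605 kN


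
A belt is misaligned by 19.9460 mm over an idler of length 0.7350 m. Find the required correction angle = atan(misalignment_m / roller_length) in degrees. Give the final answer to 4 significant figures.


misalign_m = 19.9460 / 1000 = 0.019946 m
angle = atan(0.019946 / 0.7350)
angle = 1.554 deg


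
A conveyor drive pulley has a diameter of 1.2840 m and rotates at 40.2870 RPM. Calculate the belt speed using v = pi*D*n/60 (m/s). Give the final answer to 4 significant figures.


v = pi * 1.2840 * 40.2870 / 60
v = 2.708 m/s


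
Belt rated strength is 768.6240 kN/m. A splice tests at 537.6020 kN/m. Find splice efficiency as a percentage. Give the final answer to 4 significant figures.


Eff = 537.6020 / 768.6240 * 100
Eff = 69.94 %


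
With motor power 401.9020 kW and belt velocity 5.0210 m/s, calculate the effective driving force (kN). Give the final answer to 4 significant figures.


Te = P / v = 401.9020 / 5.0210
Te = 80.04 kN


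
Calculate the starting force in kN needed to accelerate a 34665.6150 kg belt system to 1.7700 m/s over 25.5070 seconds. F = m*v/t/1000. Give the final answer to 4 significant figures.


F = 34665.6150 * 1.7700 / 25.5070 / 1000
F = 2.406 kN


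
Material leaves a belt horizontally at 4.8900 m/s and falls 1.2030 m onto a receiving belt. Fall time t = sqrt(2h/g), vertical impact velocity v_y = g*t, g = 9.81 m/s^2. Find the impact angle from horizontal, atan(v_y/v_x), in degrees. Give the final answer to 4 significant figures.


t = sqrt(2*1.2030/9.81) = 0.495237 s
v_y = 9.81 * 0.495237 = 4.85827 m/s
angle = atan(4.85827 / 4.8900) = 44.81 deg


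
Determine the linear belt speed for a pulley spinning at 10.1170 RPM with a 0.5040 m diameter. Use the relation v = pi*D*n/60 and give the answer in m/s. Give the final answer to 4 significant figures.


v = pi * 0.5040 * 10.1170 / 60
v = 0.2670 m/s


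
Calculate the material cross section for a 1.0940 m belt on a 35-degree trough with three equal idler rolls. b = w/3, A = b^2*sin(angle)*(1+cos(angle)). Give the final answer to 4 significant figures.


b = 1.0940/3 = 0.364667 m
A = 0.364667^2 * sin(35 deg) * (1 + cos(35 deg))
A = 0.1388 m^2


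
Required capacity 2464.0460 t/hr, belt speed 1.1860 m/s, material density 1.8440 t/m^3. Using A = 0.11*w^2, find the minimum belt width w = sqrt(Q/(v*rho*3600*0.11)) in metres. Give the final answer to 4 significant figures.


A_req = 2464.0460 / (1.1860 * 1.8440 * 3600) = 0.312969 m^2
w = sqrt(0.312969 / 0.11)
w = 1.687 m


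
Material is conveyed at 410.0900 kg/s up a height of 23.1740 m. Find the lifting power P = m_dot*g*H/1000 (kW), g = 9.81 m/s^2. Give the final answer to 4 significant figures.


P = 410.0900 * 9.81 * 23.1740 / 1000
P = 93.23 kW


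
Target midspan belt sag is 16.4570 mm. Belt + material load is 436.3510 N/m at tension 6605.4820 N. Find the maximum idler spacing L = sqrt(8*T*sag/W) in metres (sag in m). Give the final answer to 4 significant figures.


sag = 16.4570/1000 = 0.016457 m
L = sqrt(8 * 6605.4820 * 0.016457 / 436.3510)
L = 1.412 m


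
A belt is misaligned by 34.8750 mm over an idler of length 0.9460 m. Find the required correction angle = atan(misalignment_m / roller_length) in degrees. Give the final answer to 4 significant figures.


misalign_m = 34.8750 / 1000 = 0.034875 m
angle = atan(0.034875 / 0.9460)
angle = 2.111 deg


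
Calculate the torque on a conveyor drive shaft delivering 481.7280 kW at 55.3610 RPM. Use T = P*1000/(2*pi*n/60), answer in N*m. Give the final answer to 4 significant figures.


omega = 2*pi*55.3610/60 = 5.79739 rad/s
T = 481.7280*1000 / 5.79739
T = 83090 N*m


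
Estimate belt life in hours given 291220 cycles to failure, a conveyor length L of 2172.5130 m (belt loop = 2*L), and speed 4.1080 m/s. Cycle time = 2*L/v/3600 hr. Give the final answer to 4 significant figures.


cycle_time = 2 * 2172.5130 / 4.1080 / 3600 = 0.293805 hr
life = 291220 * 0.293805 = 85560 hours


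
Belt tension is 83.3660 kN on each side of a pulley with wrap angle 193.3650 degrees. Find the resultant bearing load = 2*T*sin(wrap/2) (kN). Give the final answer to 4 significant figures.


F = 2 * 83.3660 * sin(193.3650/2 deg)
F = 165.6 kN


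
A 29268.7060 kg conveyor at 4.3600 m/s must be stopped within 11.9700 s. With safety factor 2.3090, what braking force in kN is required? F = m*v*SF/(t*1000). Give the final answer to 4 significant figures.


F = 29268.7060 * 4.3600 / 11.9700 * 2.3090 / 1000
F = 24.62 kN


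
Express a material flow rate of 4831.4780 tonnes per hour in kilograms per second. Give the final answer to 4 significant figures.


m_dot = 4831.4780 * 1000 / 3600
m_dot = 1342 kg/s


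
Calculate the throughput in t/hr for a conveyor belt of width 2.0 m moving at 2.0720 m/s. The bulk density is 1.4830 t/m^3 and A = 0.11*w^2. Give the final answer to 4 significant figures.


A = 0.11 * 2.0^2 = 0.44 m^2
C = 0.44 * 2.0720 * 1.4830 * 3600
C = 4867 t/hr


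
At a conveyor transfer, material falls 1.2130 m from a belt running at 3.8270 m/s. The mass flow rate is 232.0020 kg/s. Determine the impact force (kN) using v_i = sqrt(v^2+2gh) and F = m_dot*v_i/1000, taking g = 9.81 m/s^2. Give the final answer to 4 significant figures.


v_i = sqrt(3.8270^2 + 2*9.81*1.2130) = 6.2004 m/s
F = 232.0020 * 6.2004 / 1000
F = 1.439 kN


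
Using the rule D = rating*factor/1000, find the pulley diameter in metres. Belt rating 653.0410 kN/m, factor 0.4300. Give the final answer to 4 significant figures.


D = 653.0410 * 0.4300 / 1000
D = 0.2808 m
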